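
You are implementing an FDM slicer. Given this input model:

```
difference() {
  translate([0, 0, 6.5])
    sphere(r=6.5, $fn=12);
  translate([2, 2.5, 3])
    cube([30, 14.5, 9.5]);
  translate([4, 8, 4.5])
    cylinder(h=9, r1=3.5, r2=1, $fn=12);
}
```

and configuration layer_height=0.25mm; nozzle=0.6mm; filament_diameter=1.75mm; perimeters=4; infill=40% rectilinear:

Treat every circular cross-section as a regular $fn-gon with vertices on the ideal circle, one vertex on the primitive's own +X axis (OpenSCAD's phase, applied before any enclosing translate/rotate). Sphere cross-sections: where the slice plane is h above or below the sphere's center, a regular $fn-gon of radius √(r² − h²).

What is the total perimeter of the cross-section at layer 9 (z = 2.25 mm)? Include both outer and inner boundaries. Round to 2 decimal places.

30.55 mm

At z = 2.25 mm: the sphere: section is a regular 12-gon, circumradius = √(r²−h²) = √(6.5²−4.25²) = 4.918 (perimeter = 2·12·4.918·sin(180°/12) = 30.55 mm); the cube at (2, 2.5) is absent (z outside [3, 12.5]); the cone at (4, 8) is absent (z outside [4.5, 13.5]); After the difference (first − rest): none of the subtracted shapes is present at this height, so the r=6.5 sphere is unchanged — boundary = 30.55 mm. Overall, the cross-section is a single solid region. Total boundary length (outer) = 30.55 mm.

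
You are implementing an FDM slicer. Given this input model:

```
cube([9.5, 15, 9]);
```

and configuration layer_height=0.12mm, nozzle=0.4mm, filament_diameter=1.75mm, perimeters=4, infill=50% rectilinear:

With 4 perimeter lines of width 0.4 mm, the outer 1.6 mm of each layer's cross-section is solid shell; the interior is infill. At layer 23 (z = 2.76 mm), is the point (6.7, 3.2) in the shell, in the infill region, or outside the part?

At z = 2.76 mm: the cube is present — its section is the full 9.5×15 rectangle. Overall, the cross-section is a single solid region. The nearest boundary edge runs (9.50, 0.00)→(9.50, 15.00); distance from the point to it = 2.80 mm. The point is inside the cross-section and 2.80 mm from the nearest boundary — more than the 1.6 mm shell width (4 × 0.4), so it's in the infill interior.

infill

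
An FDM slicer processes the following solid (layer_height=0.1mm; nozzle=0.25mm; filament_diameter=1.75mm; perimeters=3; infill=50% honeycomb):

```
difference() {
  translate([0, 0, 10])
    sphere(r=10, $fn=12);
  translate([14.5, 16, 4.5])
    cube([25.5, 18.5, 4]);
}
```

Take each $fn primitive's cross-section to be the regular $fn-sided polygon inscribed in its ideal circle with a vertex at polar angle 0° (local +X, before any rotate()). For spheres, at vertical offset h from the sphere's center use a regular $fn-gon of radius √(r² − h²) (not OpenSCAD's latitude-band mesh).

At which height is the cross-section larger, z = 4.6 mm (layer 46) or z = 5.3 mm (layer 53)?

Layer 46 (z = 4.6): the sphere: section is a regular 12-gon, circumradius = √(r²−h²) = √(10²−5.4²) = 8.417 (area = (12/2)·8.417²·sin(360°/12) = 212.52 mm²); the 25.5×18.5 cube at (14.5, 16) contributes its full rectangle (area 471.75 mm²); After the difference (first − rest): starting from the r=10 sphere (212.52 mm²), the 25.5×18.5 cube at (14.5, 16) misses the remaining region (no effect) — area = 212.52 mm². So its area = 212.52 mm². Layer 53 (z = 5.3): the sphere: section is a regular 12-gon, circumradius = √(r²−h²) = √(10²−4.7²) = 8.827 (area = (12/2)·8.827²·sin(360°/12) = 233.73 mm²); the cube at (14.5, 16) (footprint 25.5×18.5) is included at this height (area 471.75 mm²); Subtracting the remaining from the first: starting from the r=10 sphere (233.73 mm²), the 25.5×18.5 cube at (14.5, 16) misses the remaining region (no effect) — area = 233.73 mm². So its area = 233.73 mm². Layer 53 is larger (233.73 vs 212.52 mm²).

layer 53 (z = 5.3 mm)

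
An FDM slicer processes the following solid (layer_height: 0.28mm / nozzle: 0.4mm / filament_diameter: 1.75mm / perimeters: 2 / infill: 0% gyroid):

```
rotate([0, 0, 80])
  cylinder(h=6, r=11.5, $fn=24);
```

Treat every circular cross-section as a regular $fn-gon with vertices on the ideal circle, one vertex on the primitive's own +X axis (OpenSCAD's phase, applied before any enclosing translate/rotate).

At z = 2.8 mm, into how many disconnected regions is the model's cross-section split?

At z = 2.8 mm: the r=11.5 cylinder contributes a regular 24-gon of circumradius 11.5; (whole slice rotated 80° about Z — lengths, areas and connectivity unchanged). The result has 1 disconnected region.

1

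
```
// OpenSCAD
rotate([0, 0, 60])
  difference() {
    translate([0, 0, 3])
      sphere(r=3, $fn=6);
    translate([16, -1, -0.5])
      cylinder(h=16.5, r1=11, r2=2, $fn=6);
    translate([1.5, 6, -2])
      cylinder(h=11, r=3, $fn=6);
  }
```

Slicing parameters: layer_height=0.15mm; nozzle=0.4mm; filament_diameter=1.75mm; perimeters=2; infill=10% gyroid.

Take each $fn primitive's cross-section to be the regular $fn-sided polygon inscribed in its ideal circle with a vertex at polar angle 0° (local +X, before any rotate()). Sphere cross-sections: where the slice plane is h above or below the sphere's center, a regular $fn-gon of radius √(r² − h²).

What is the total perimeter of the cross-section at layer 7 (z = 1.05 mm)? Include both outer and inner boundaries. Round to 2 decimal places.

13.68 mm

At z = 1.05 mm: the sphere: section is a regular 6-gon, circumradius = √(r²−h²) = √(3²−1.95²) = 2.280 (perimeter = 2·6·2.280·sin(180°/6) = 13.68 mm); the cone at (16, -1) (r1=11→r2=2) has section circumradius 10.155 here — a regular 6-gon (perimeter = 2·6·10.155·sin(180°/6) = 60.93 mm); the r=3 cylinder at (1.5, 6) gives a regular 6-gon of circumradius 3 (constant along its height) (perimeter = 2·6·3.000·sin(180°/6) = 18.00 mm); Subtracting the remaining from the first: starting from the r=3 sphere, the cone at (16, -1) misses the remaining region (no effect); the r=3 cylinder at (1.5, 6) misses the remaining region (no effect) — boundary = 13.68 mm; (whole slice rotated 60° about Z — lengths, areas and connectivity unchanged). Overall, the cross-section is a single solid region. Total boundary length (outer) = 13.68 mm.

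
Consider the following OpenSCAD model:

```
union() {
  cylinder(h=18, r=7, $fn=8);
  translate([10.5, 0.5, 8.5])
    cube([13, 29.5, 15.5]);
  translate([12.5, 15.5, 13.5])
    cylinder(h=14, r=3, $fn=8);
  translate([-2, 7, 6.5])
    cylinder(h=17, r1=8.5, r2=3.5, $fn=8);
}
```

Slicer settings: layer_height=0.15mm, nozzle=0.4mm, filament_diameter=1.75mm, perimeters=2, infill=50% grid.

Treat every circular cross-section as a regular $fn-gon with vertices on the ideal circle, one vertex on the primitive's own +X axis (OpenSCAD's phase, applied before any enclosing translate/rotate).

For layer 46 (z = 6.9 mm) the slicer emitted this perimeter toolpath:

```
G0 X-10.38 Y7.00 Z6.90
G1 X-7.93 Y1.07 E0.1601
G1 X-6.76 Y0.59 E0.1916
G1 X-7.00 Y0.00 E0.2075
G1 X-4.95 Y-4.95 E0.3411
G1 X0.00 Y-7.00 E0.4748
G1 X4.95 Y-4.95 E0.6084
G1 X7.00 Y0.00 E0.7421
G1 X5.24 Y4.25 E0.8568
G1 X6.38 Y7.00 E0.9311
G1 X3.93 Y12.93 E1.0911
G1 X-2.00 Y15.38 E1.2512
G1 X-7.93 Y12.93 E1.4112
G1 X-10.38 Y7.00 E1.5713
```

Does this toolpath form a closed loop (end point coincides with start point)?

yes

Start point (G0): (-10.38, 7.00). End point (last G1): the path returns to the start — closed.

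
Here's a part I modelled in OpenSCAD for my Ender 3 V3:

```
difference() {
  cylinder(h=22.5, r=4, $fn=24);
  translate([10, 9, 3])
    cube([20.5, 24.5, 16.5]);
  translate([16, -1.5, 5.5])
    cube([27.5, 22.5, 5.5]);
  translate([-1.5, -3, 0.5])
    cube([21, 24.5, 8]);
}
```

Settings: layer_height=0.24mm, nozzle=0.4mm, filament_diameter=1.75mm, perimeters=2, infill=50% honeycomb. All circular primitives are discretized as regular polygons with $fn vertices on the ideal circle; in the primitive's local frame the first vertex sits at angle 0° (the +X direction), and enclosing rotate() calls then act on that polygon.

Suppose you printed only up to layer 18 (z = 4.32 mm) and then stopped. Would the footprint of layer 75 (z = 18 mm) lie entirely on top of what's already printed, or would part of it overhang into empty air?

Compare the two slices. At z = 4.32: the r=4 cylinder contributes a regular 24-gon of circumradius 4 (area = (24/2)·4.000²·sin(360°/24) = 49.69 mm²); the cube at (10, 9) (footprint 20.5×24.5) is included at this height (area 502.25 mm²); the cube at (16, -1.5) is absent (z outside [5.5, 11]); the cube at (-1.5, -3) (footprint 21×24.5) is included at this height (area 514.50 mm²); Subtracting the remaining from the first: starting from the r=4 cylinder (49.69 mm²), the 20.5×24.5 cube at (10, 9) misses the remaining region (no effect); the 21×24.5 cube at (-1.5, -3) partially overlaps it — only the 33.42 mm² overlap (of its 514.50 mm²) is removed, clipping the outline — area = 16.27 mm². At z = 18: the r=4 cylinder gives a regular 24-gon of circumradius 4 (constant along its height) (area = (24/2)·4.000²·sin(360°/24) = 49.69 mm²); the cube at (10, 9) is present — its section is the full 20.5×24.5 rectangle (area 502.25 mm²); the cube at (16, -1.5) is not intersected at this z (z outside [5.5, 11]); the cube at (-1.5, -3) does not reach this height (z outside [0.5, 8.5]); After the difference (first − rest): starting from the r=4 cylinder (49.69 mm²), the 20.5×24.5 cube at (10, 9) misses the remaining region (no effect) — area = 49.69 mm². Checking containment: at z = 18 the cross-section extends beyond the z = 4.32 cross-section by about 33.42 mm².

part overhangs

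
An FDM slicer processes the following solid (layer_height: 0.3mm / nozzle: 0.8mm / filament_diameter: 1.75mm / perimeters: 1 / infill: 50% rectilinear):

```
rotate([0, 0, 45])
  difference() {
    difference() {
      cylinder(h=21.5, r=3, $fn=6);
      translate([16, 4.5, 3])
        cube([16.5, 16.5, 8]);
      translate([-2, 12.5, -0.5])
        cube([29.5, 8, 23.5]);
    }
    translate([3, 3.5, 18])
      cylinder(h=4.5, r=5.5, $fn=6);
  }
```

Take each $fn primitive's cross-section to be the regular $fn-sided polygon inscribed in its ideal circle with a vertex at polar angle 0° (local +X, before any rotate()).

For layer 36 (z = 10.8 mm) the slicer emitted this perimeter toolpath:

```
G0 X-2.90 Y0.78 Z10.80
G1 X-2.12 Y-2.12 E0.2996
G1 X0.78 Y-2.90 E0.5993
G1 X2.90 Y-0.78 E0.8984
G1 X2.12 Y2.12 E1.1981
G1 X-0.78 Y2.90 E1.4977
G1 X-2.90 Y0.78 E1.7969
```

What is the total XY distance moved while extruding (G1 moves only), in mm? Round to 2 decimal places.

18.01 mm

Sum the Euclidean lengths of each G1 segment: total = 18.01 mm.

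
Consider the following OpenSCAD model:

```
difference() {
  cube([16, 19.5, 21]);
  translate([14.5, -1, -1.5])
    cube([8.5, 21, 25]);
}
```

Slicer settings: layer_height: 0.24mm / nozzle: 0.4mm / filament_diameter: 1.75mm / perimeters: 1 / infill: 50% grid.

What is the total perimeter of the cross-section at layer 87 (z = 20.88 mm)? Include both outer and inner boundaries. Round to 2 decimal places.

At z = 20.88 mm: the cube (footprint 16×19.5) is included at this height (perimeter 71.00 mm); the cube at (14.5, -1) (footprint 8.5×21) is included at this height (perimeter 59.00 mm); Taking the first minus the rest: starting from the 16×19.5 cube, the 8.5×21 cube at (14.5, -1) partially overlaps it — only the 29.25 mm² overlap (of its 178.50 mm²) is removed, clipping the outline — boundary = 68.00 mm. Overall, the cross-section is a single solid region. Total boundary length (outer) = 68.00 mm.

68.00 mm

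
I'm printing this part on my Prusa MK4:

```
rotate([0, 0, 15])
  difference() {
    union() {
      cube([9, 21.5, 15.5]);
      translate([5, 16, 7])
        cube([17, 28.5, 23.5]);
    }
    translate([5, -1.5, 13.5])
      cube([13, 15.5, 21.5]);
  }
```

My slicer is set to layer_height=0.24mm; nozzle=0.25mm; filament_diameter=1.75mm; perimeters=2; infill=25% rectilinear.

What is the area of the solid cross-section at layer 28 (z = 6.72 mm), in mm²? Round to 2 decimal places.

193.50 mm²

At z = 6.72 mm: the 9×21.5 cube contributes its full rectangle (area 193.50 mm²); the cube at (5, 16) does not reach this height (z outside [7, 30.5]); Taking the union: only the 9×21.5 cube is present, so the union is just that shape — area = 193.50 mm²; the cube at (5, -1.5) does not reach this height (z outside [13.5, 35]); After the difference (first − rest): none of the subtracted shapes is present at this height, so the result so far is unchanged — area = 193.50 mm²; (rotated 15° about Z; rotation is an isometry so areas/perimeters/island counts are preserved). Overall, the cross-section is a single solid region. Net area = 193.50 mm².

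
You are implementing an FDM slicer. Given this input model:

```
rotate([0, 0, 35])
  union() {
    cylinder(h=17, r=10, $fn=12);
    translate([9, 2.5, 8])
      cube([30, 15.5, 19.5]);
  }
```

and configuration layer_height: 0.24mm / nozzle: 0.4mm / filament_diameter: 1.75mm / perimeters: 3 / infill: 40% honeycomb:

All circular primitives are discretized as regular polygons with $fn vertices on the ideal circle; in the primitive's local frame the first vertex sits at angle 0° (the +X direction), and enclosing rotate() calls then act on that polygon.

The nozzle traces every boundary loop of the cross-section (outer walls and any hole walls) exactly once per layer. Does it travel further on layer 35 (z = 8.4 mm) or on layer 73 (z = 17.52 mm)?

layer 35 (z = 8.4 mm)

Layer 35 (z = 8.4): the r=10 cylinder contributes a regular 12-gon of circumradius 10 (perimeter = 2·12·10.000·sin(180°/12) = 62.12 mm); the cube at (9, 2.5) is present — its section is the full 30×15.5 rectangle (perimeter 91.00 mm); Taking the union: the regions partially overlap (shared area 0.20 mm²), so the edge portions inside another operand are dropped and the merged outline is re-measured after clipping — boundary = 150.28 mm; (whole slice rotated 35° about Z — lengths, areas and connectivity unchanged). So its perimeter = 150.28 mm. Layer 73 (z = 17.52): the cylinder does not reach this height (z outside [0, 17]); the 30×15.5 cube at (9, 2.5) contributes its full rectangle (perimeter 91.00 mm); Combining (union): only the 30×15.5 cube at (9, 2.5) is present, so the union is just that shape — boundary = 91.00 mm; (rotated 35° about Z; rotation is an isometry so areas/perimeters/island counts are preserved). So its perimeter = 91.00 mm. Layer 35 is larger (150.28 vs 91.00 mm).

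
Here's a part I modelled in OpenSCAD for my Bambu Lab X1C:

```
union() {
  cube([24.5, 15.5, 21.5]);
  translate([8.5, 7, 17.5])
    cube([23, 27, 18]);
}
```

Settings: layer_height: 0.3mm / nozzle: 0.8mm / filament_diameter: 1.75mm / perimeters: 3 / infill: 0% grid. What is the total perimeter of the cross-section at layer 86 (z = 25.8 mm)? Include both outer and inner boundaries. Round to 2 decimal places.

100.00 mm

At z = 25.8 mm: the cube is absent (z outside [0, 21.5]); the cube at (8.5, 7) is present — its section is the full 23×27 rectangle (perimeter 100.00 mm); Combining (union): only the 23×27 cube at (8.5, 7) is present, so the union is just that shape — boundary = 100.00 mm. Overall, the cross-section is a single solid region. Total boundary length (outer) = 100.00 mm.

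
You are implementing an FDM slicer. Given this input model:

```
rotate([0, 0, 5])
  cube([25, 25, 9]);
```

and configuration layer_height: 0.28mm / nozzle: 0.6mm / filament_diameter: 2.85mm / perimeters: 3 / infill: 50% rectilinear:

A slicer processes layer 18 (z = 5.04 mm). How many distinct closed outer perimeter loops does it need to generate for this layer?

At z = 5.04 mm: the cube is present — its section is the full 25×25 rectangle; (whole slice rotated 5° about Z — lengths, areas and connectivity unchanged). The result has 1 disconnected region.

1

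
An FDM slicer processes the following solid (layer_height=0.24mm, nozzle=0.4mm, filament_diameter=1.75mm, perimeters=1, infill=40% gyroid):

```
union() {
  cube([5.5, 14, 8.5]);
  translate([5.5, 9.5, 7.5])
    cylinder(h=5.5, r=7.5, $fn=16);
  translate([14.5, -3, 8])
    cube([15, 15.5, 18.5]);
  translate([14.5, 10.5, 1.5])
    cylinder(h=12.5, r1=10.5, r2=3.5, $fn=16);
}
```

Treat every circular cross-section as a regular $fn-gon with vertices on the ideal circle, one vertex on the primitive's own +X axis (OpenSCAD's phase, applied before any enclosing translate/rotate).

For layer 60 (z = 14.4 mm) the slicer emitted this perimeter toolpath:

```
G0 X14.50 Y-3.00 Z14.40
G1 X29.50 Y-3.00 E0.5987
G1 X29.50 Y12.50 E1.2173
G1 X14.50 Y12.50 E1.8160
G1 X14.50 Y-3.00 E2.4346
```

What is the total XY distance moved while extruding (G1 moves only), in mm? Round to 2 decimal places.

Sum the Euclidean lengths of each G1 segment: total = 61.00 mm.

61.00 mm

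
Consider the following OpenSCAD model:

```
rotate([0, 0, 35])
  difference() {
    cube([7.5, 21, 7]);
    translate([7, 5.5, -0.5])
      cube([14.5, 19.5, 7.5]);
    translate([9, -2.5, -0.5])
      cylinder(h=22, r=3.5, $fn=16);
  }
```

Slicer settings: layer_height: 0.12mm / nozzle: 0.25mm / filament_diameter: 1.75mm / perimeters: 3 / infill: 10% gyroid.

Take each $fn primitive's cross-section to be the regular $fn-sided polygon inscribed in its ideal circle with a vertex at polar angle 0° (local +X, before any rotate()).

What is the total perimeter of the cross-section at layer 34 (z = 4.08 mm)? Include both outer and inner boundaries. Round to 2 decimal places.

56.56 mm

At z = 4.08 mm: the 7.5×21 cube contributes its full rectangle (perimeter 57.00 mm); the cube at (7, 5.5) (footprint 14.5×19.5) is included at this height (perimeter 68.00 mm); the cylinder at (9, -2.5): section is a regular 16-gon, circumradius r=3.5 (perimeter = 2·16·3.500·sin(180°/16) = 21.85 mm); After the difference (first − rest): starting from the 7.5×21 cube, the 14.5×19.5 cube at (7, 5.5) partially overlaps it — only the 7.75 mm² overlap (of its 282.75 mm²) is removed, clipping the outline; the r=3.5 cylinder at (9, -2.5) partially overlaps it — only the 0.29 mm² overlap (of its 37.50 mm²) is removed, clipping the outline — boundary = 56.56 mm; (whole slice rotated 35° about Z — lengths, areas and connectivity unchanged). Overall, the cross-section is a single solid region. Total boundary length (outer) = 56.56 mm.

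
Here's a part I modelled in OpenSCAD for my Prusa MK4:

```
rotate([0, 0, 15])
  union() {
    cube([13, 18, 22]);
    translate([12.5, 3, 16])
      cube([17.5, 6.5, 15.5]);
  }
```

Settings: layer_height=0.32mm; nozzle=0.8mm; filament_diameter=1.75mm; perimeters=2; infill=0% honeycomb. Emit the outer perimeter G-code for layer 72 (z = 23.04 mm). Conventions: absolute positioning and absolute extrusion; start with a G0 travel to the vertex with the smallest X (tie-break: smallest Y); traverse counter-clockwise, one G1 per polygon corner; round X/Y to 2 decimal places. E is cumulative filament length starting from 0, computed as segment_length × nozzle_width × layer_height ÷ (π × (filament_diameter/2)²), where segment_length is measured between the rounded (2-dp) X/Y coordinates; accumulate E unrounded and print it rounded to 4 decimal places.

At z = 23.04 mm: the cube is not intersected at this z (z outside [0, 22]); the 17.5×6.5 cube at (12.5, 3) contributes its full rectangle; Merging all regions: only the 17.5×6.5 cube at (12.5, 3) is present, so the union is just that shape — 1 connected region; (whole slice rotated 15° about Z — lengths, areas and connectivity unchanged). The outline is a single polygon with 4 vertices. Extrusion per mm of travel: 0.8 × 0.32 / (π × 0.875²) = 0.106432. Accumulating E over each segment gives final E = 5.1082.

G0 X9.62 Y12.41 Z23.04
G1 X11.30 Y6.13 E0.6919
G1 X28.20 Y10.66 E2.5541
G1 X26.52 Y16.94 E3.2460
G1 X9.62 Y12.41 E5.1082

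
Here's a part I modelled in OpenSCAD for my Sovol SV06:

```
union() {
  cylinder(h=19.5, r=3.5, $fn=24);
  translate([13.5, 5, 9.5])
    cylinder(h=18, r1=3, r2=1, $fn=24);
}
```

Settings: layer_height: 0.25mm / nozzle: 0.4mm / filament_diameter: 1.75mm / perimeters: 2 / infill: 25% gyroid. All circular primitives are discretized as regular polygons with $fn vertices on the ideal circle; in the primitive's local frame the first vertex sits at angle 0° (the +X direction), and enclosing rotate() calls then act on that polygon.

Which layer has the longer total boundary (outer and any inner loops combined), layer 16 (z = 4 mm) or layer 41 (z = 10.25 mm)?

layer 41 (z = 10.25 mm)

Layer 16 (z = 4): the r=3.5 cylinder gives a regular 24-gon of circumradius 3.5 (constant along its height) (perimeter = 2·24·3.500·sin(180°/24) = 21.93 mm); the cone at (13.5, 5) does not reach this height (z outside [9.5, 27.5]); Merging all regions: only the r=3.5 cylinder is present, so the union is just that shape — boundary = 21.93 mm. So its perimeter = 21.93 mm. Layer 41 (z = 10.25): the cylinder: section is a regular 24-gon, circumradius r=3.5 (perimeter = 2·24·3.500·sin(180°/24) = 21.93 mm); the cone at (13.5, 5) (r1=3→r2=1) has section circumradius 2.917 here — a regular 24-gon (perimeter = 2·24·2.917·sin(180°/24) = 18.27 mm); Combining (union): the 2 present regions are separate (no shared area or edge), so areas and boundary lengths simply add and each stays a separate island — boundary = 40.20 mm. So its perimeter = 40.20 mm. Layer 41 is larger (40.20 vs 21.93 mm).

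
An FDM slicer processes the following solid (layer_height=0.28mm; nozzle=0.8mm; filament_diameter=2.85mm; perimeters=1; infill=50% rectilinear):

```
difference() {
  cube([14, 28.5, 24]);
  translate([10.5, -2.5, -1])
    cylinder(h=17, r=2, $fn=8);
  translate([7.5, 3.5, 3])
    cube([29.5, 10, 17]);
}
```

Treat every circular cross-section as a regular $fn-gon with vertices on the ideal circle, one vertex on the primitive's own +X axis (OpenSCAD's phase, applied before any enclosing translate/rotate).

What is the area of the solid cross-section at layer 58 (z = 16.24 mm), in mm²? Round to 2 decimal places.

334.00 mm²

At z = 16.24 mm: the 14×28.5 cube contributes its full rectangle (area 399.00 mm²); the cylinder at (10.5, -2.5) is absent (z outside [-1, 16]); the cube at (7.5, 3.5) is present — its section is the full 29.5×10 rectangle (area 295.00 mm²); After the difference (first − rest): starting from the 14×28.5 cube (399.00 mm²), the 29.5×10 cube at (7.5, 3.5) partially overlaps it — only the 65.00 mm² overlap (of its 295.00 mm²) is removed, clipping the outline — area = 334.00 mm². Overall, the cross-section is a single solid region. Net area = 334.00 mm².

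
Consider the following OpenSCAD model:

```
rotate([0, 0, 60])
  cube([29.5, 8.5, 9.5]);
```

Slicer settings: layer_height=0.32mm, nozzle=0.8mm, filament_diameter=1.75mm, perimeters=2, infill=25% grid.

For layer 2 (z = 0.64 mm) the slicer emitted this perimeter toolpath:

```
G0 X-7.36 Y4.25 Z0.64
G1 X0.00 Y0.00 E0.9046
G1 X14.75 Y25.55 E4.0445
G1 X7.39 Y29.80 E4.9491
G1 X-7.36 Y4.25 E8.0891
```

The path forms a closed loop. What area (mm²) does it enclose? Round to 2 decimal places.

Apply the shoelace formula to the sequence of (X, Y) vertices; enclosed area = 250.74 mm².

250.74 mm²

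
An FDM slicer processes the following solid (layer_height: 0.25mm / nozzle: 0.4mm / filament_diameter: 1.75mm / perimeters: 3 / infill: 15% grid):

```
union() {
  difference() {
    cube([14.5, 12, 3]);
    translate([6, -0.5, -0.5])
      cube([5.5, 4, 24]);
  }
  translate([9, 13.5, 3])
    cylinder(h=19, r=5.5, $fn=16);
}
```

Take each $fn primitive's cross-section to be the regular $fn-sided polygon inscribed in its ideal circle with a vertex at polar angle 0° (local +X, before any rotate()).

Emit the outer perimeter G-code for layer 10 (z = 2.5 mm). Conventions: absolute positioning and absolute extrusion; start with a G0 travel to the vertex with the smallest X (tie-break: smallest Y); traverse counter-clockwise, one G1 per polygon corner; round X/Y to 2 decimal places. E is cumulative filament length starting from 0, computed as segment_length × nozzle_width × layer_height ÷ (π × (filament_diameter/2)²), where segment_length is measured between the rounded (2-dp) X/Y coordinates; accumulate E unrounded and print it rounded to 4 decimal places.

At z = 2.5 mm: the cube is present — its section is the full 14.5×12 rectangle; the cube at (6, -0.5) (footprint 5.5×4) is included at this height; After the difference (first − rest): starting from the 14.5×12 cube, the 5.5×4 cube at (6, -0.5) partially overlaps it — only the 19.25 mm² overlap (of its 22.00 mm²) is removed, clipping the outline — 1 connected region; the cylinder at (9, 13.5) is absent (z outside [3, 22]); Combining (union): only the result so far is present, so the union is just that shape — 1 connected region. The outline is a single polygon with 8 vertices. Extrusion per mm of travel: 0.4 × 0.25 / (π × 0.875²) = 0.041575. Accumulating E over each segment gives final E = 2.4945.

G0 X0.00 Y0.00 Z2.50
G1 X6.00 Y0.00 E0.2495
G1 X6.00 Y3.50 E0.3950
G1 X11.50 Y3.50 E0.6236
G1 X11.50 Y0.00 E0.7691
G1 X14.50 Y0.00 E0.8939
G1 X14.50 Y12.00 E1.3928
G1 X0.00 Y12.00 E1.9956
G1 X0.00 Y0.00 E2.4945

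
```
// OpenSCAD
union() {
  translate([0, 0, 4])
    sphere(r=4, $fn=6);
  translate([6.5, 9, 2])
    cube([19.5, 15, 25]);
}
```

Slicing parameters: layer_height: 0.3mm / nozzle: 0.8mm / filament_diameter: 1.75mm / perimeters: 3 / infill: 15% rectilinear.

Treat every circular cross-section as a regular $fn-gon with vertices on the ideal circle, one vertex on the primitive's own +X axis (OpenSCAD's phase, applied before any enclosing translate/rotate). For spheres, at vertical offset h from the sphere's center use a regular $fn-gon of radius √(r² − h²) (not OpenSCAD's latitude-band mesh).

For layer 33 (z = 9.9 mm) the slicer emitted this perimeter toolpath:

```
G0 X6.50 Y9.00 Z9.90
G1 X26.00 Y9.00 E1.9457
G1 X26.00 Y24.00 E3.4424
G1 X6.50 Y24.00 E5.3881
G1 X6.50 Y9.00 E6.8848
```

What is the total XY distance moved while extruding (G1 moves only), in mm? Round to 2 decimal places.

69.00 mm

Sum the Euclidean lengths of each G1 segment: total = 69.00 mm.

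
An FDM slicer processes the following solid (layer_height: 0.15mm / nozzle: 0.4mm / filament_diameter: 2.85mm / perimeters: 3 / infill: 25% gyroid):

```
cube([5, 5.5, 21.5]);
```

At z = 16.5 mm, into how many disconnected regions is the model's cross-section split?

At z = 16.5 mm: the cube is present — its section is the full 5×5.5 rectangle. The result has 1 disconnected region.

1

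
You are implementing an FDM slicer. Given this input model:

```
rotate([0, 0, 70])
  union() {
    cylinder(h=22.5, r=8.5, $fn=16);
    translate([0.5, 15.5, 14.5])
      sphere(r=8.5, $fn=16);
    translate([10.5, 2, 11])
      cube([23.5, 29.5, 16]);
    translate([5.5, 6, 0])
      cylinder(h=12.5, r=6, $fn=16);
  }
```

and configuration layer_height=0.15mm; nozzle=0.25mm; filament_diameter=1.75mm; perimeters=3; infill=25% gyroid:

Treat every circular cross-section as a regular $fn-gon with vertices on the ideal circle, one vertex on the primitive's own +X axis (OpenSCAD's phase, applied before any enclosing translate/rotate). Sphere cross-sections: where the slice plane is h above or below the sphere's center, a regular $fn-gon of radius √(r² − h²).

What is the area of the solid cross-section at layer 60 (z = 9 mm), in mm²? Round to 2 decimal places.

403.97 mm²

At z = 9 mm: the r=8.5 cylinder gives a regular 16-gon of circumradius 8.5 (constant along its height) (area = (16/2)·8.500²·sin(360°/16) = 221.19 mm²); the sphere at (0.5, 15.5): section is a regular 16-gon, circumradius = √(r²−h²) = √(8.5²−5.5²) = 6.481 (area = (16/2)·6.481²·sin(360°/16) = 128.58 mm²); the cube at (10.5, 2) does not reach this height (z outside [11, 27]); the cylinder at (5.5, 6): section is a regular 16-gon, circumradius r=6 (area = (16/2)·6.000²·sin(360°/16) = 110.21 mm²); Combining (union): the regions partially overlap — summed areas 459.99 mm² minus the doubly-counted overlap 56.01 mm² gives 403.97 mm² — area = 403.97 mm²; (rotated 70° about Z; rotation is an isometry so areas/perimeters/island counts are preserved). Overall, the cross-section is a single solid region. Net area = 403.97 mm².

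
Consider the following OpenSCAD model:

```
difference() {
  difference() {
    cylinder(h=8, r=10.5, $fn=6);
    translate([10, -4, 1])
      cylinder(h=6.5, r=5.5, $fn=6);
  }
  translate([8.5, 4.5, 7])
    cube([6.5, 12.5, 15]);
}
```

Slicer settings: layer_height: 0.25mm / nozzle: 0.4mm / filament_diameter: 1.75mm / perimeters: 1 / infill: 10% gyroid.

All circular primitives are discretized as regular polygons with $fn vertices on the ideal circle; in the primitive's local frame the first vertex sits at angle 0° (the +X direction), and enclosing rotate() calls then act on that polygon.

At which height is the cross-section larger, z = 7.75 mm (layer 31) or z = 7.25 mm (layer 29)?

Layer 31 (z = 7.75): the cylinder: section is a regular 6-gon, circumradius r=10.5 (area = (6/2)·10.500²·sin(360°/6) = 286.44 mm²); the cylinder at (10, -4) does not reach this height (z outside [1, 7.5]); Taking the first minus the rest: none of the subtracted shapes is present at this height, so the r=10.5 cylinder is unchanged — area = 286.44 mm²; the cube at (8.5, 4.5) is present — its section is the full 6.5×12.5 rectangle (area 81.25 mm²); Subtracting the remaining from the first: starting from the result so far (286.44 mm²), the 6.5×12.5 cube at (8.5, 4.5) misses the remaining region (no effect) — area = 286.44 mm². So its area = 286.44 mm². Layer 29 (z = 7.25): the r=10.5 cylinder gives a regular 6-gon of circumradius 10.5 (constant along its height) (area = (6/2)·10.500²·sin(360°/6) = 286.44 mm²); the r=5.5 cylinder at (10, -4) gives a regular 6-gon of circumradius 5.5 (constant along its height) (area = (6/2)·5.500²·sin(360°/6) = 78.59 mm²); After the difference (first − rest): starting from the r=10.5 cylinder (286.44 mm²), the r=5.5 cylinder at (10, -4) partially overlaps it — only the 23.14 mm² overlap (of its 78.59 mm²) is removed, clipping the outline — area = 263.30 mm²; the cube at (8.5, 4.5) (footprint 6.5×12.5) is included at this height (area 81.25 mm²); Subtracting the remaining from the first: starting from that combined region (263.30 mm²), the 6.5×12.5 cube at (8.5, 4.5) misses the remaining region (no effect) — area = 263.30 mm². So its area = 263.30 mm². Layer 31 is larger (286.44 vs 263.30 mm²).

layer 31 (z = 7.75 mm)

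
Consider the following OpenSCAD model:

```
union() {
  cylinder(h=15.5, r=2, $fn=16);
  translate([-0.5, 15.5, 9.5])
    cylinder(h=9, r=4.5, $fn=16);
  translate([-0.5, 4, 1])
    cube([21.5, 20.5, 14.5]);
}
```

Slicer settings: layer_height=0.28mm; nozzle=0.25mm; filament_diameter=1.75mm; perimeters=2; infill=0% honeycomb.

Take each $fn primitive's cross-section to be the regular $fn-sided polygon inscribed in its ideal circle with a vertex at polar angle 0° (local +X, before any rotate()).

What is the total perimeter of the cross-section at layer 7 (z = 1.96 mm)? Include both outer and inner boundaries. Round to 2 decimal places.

At z = 1.96 mm: the cylinder: section is a regular 16-gon, circumradius r=2 (perimeter = 2·16·2.000·sin(180°/16) = 12.49 mm); the cylinder at (-0.5, 15.5) is absent (z outside [9.5, 18.5]); the 21.5×20.5 cube at (-0.5, 4) contributes its full rectangle (perimeter 84.00 mm); Taking the union: the 2 present regions are separate (no shared area or edge), so areas and boundary lengths simply add and each stays a separate island — boundary = 96.49 mm. Overall, the cross-section has 2 separate islands. Total boundary length (outer) = 96.49 mm.

96.49 mm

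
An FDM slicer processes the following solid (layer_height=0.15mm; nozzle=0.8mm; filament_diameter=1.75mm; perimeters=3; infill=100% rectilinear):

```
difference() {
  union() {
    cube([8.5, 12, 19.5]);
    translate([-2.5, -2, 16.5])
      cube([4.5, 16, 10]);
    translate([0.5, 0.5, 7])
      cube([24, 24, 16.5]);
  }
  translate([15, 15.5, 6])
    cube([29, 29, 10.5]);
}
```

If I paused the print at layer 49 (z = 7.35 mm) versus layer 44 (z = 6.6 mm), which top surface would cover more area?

Layer 49 (z = 7.35): the cube is present — its section is the full 8.5×12 rectangle (area 102.00 mm²); the cube at (-2.5, -2) is not intersected at this z (z outside [16.5, 26.5]); the cube at (0.5, 0.5) (footprint 24×24) is included at this height (area 576.00 mm²); Taking the union: the regions partially overlap — summed areas 678.00 mm² minus the doubly-counted overlap 92.00 mm² gives 586.00 mm² — area = 586.00 mm²; the 29×29 cube at (15, 15.5) contributes its full rectangle (area 841.00 mm²); After the difference (first − rest): starting from the result so far (586.00 mm²), the 29×29 cube at (15, 15.5) partially overlaps it — only the 85.50 mm² overlap (of its 841.00 mm²) is removed, clipping the outline — area = 500.50 mm². So its area = 500.50 mm². Layer 44 (z = 6.6): the cube (footprint 8.5×12) is included at this height (area 102.00 mm²); the cube at (-2.5, -2) does not reach this height (z outside [16.5, 26.5]); the cube at (0.5, 0.5) does not reach this height (z outside [7, 23.5]); Taking the union: only the 8.5×12 cube is present, so the union is just that shape — area = 102.00 mm²; the 29×29 cube at (15, 15.5) contributes its full rectangle (area 841.00 mm²); Taking the first minus the rest: starting from the result so far (102.00 mm²), the 29×29 cube at (15, 15.5) misses the remaining region (no effect) — area = 102.00 mm². So its area = 102.00 mm². Layer 49 is larger (500.50 vs 102.00 mm²).

layer 49 (z = 7.35 mm)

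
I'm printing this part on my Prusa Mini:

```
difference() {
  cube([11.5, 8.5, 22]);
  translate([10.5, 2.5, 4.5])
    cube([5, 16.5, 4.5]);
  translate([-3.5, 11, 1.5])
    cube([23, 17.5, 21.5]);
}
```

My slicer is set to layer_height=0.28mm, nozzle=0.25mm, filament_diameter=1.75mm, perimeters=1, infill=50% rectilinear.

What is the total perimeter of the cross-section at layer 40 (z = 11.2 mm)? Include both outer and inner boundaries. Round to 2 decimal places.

40.00 mm

At z = 11.2 mm: the 11.5×8.5 cube contributes its full rectangle (perimeter 40.00 mm); the cube at (10.5, 2.5) is absent (z outside [4.5, 9]); the cube at (-3.5, 11) is present — its section is the full 23×17.5 rectangle (perimeter 81.00 mm); Subtracting the remaining from the first: starting from the 11.5×8.5 cube, the 23×17.5 cube at (-3.5, 11) misses the remaining region (no effect) — boundary = 40.00 mm. Overall, the cross-section is a single solid region. Total boundary length (outer) = 40.00 mm.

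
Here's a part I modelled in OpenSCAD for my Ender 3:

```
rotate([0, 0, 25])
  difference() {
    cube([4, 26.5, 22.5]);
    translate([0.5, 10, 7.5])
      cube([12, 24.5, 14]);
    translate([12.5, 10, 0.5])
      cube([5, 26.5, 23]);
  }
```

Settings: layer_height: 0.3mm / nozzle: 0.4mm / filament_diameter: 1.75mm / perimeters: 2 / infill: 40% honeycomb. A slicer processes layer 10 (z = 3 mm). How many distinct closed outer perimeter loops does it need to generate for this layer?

At z = 3 mm: the 4×26.5 cube contributes its full rectangle; the cube at (0.5, 10) is not intersected at this z (z outside [7.5, 21.5]); the cube at (12.5, 10) (footprint 5×26.5) is included at this height; After the difference (first − rest): starting from the 4×26.5 cube, the 5×26.5 cube at (12.5, 10) misses the remaining region (no effect) — 1 connected region; (whole slice rotated 25° about Z — lengths, areas and connectivity unchanged). The result has 1 disconnected region.

1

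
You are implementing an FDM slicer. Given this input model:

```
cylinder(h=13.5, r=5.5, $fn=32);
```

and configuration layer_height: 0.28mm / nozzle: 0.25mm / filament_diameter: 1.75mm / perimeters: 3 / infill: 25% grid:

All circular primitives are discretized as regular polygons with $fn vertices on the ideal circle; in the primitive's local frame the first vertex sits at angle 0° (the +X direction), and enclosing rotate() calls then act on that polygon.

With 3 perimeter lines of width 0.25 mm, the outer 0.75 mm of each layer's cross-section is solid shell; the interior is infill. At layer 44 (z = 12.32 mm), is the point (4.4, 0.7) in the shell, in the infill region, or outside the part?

At z = 12.32 mm: the r=5.5 cylinder gives a regular 32-gon of circumradius 5.5 (constant along its height). Overall, the cross-section is a single solid region. The nearest boundary edge runs (5.50, 0.00)→(5.39, 1.07); distance from the point to it = 1.03 mm. The point is inside the cross-section and 1.03 mm from the nearest boundary — more than the 0.75 mm shell width (3 × 0.25), so it's in the infill interior.

infill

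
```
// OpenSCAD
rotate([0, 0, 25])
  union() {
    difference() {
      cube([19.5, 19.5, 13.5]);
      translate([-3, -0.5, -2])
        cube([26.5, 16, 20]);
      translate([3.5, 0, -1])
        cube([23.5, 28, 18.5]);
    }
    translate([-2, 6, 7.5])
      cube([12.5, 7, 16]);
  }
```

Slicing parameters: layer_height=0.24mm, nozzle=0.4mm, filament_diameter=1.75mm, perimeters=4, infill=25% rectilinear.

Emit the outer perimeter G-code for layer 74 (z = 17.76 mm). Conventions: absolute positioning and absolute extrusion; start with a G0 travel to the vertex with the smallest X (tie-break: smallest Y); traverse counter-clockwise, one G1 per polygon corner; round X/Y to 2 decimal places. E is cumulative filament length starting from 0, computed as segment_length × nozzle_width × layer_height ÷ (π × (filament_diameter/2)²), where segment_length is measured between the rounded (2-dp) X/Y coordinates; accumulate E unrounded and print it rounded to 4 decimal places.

G0 X-7.31 Y10.94 Z17.76
G1 X-4.35 Y4.59 E0.2796
G1 X6.98 Y9.88 E0.7787
G1 X4.02 Y16.22 E1.0580
G1 X-7.31 Y10.94 E1.5569

At z = 17.76 mm: the cube is absent (z outside [0, 13.5]); the 26.5×16 cube at (-3, -0.5) contributes its full rectangle; the cube at (3.5, 0) does not reach this height (z outside [-1, 17.5]); After the difference (first − rest): the first operand is absent here, so nothing remains; the 12.5×7 cube at (-2, 6) contributes its full rectangle; Taking the union: only the 12.5×7 cube at (-2, 6) is present, so the union is just that shape — 1 connected region; (rotated 25° about Z; rotation is an isometry so areas/perimeters/island counts are preserved). The outline is a single polygon with 4 vertices. Extrusion per mm of travel: 0.4 × 0.24 / (π × 0.875²) = 0.039912. Accumulating E over each segment gives final E = 1.5569.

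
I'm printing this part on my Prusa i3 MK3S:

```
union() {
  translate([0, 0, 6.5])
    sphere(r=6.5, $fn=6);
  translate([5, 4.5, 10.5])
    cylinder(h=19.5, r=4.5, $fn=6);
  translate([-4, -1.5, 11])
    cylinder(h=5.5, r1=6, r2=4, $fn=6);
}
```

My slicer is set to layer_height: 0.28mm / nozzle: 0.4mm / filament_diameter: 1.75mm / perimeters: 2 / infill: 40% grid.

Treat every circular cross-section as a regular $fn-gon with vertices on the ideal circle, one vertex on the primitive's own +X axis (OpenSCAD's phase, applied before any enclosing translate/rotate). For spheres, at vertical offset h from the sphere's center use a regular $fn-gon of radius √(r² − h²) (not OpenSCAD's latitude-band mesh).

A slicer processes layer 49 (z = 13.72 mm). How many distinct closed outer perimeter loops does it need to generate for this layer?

2

At z = 13.72 mm: the sphere is not intersected at this z (|z−center|=7.220 > r=6.5); the cylinder at (5, 4.5): section is a regular 6-gon, circumradius r=4.5; the cone at (-4, -1.5) (r1=6→r2=4) has section circumradius 5.011 here — a regular 6-gon; Merging all regions: the 2 present regions are separate (no shared area or edge), so areas and boundary lengths simply add and each stays a separate island — 2 connected regions. The result has 2 disconnected regions.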